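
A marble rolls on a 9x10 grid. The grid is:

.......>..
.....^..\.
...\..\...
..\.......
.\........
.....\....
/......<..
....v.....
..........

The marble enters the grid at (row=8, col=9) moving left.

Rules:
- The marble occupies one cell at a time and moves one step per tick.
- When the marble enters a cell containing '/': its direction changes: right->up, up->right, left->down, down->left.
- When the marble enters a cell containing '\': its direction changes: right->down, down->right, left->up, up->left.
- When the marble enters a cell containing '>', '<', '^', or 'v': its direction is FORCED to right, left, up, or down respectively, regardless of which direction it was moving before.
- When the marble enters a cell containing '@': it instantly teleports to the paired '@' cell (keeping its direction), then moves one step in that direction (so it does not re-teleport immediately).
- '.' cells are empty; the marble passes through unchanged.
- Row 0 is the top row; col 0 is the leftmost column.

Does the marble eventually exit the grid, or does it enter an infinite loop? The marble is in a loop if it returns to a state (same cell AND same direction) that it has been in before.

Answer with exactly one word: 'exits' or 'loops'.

Answer: exits

Derivation:
Step 1: enter (8,9), '.' pass, move left to (8,8)
Step 2: enter (8,8), '.' pass, move left to (8,7)
Step 3: enter (8,7), '.' pass, move left to (8,6)
Step 4: enter (8,6), '.' pass, move left to (8,5)
Step 5: enter (8,5), '.' pass, move left to (8,4)
Step 6: enter (8,4), '.' pass, move left to (8,3)
Step 7: enter (8,3), '.' pass, move left to (8,2)
Step 8: enter (8,2), '.' pass, move left to (8,1)
Step 9: enter (8,1), '.' pass, move left to (8,0)
Step 10: enter (8,0), '.' pass, move left to (8,-1)
Step 11: at (8,-1) — EXIT via left edge, pos 8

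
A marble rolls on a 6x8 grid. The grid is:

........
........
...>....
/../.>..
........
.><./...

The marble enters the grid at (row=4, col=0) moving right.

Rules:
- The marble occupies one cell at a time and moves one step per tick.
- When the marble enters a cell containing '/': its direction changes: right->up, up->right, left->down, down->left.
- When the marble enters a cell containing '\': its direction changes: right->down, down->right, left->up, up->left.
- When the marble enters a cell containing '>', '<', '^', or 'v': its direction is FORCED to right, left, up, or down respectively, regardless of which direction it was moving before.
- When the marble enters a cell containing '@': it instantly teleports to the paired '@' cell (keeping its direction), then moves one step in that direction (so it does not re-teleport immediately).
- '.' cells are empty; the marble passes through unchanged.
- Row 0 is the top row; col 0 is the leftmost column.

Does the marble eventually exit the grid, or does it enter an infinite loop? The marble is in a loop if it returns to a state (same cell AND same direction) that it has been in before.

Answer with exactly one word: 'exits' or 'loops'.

Answer: exits

Derivation:
Step 1: enter (4,0), '.' pass, move right to (4,1)
Step 2: enter (4,1), '.' pass, move right to (4,2)
Step 3: enter (4,2), '.' pass, move right to (4,3)
Step 4: enter (4,3), '.' pass, move right to (4,4)
Step 5: enter (4,4), '.' pass, move right to (4,5)
Step 6: enter (4,5), '.' pass, move right to (4,6)
Step 7: enter (4,6), '.' pass, move right to (4,7)
Step 8: enter (4,7), '.' pass, move right to (4,8)
Step 9: at (4,8) — EXIT via right edge, pos 4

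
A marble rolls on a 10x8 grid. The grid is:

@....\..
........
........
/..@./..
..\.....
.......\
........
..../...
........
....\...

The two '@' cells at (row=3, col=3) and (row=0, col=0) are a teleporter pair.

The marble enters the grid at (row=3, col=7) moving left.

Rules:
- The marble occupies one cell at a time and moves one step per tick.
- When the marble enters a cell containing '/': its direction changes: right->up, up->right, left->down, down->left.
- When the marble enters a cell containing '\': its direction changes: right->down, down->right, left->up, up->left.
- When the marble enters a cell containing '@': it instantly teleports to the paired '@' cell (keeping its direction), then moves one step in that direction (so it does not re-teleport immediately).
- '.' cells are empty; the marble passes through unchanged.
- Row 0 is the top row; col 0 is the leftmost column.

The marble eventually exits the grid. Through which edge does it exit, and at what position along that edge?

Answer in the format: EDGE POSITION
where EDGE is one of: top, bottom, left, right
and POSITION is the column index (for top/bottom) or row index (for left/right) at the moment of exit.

Answer: bottom 5

Derivation:
Step 1: enter (3,7), '.' pass, move left to (3,6)
Step 2: enter (3,6), '.' pass, move left to (3,5)
Step 3: enter (3,5), '/' deflects left->down, move down to (4,5)
Step 4: enter (4,5), '.' pass, move down to (5,5)
Step 5: enter (5,5), '.' pass, move down to (6,5)
Step 6: enter (6,5), '.' pass, move down to (7,5)
Step 7: enter (7,5), '.' pass, move down to (8,5)
Step 8: enter (8,5), '.' pass, move down to (9,5)
Step 9: enter (9,5), '.' pass, move down to (10,5)
Step 10: at (10,5) — EXIT via bottom edge, pos 5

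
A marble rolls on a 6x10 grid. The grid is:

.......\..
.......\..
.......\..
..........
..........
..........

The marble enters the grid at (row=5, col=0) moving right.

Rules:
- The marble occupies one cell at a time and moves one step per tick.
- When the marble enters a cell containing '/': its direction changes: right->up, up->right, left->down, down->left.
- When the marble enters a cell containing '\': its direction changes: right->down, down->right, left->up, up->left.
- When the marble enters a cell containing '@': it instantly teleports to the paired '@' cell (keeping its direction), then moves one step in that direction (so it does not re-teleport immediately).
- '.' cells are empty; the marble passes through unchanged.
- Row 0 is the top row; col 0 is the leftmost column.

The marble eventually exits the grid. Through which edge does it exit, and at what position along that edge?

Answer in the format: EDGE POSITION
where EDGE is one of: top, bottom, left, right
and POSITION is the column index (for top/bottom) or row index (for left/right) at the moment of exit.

Answer: right 5

Derivation:
Step 1: enter (5,0), '.' pass, move right to (5,1)
Step 2: enter (5,1), '.' pass, move right to (5,2)
Step 3: enter (5,2), '.' pass, move right to (5,3)
Step 4: enter (5,3), '.' pass, move right to (5,4)
Step 5: enter (5,4), '.' pass, move right to (5,5)
Step 6: enter (5,5), '.' pass, move right to (5,6)
Step 7: enter (5,6), '.' pass, move right to (5,7)
Step 8: enter (5,7), '.' pass, move right to (5,8)
Step 9: enter (5,8), '.' pass, move right to (5,9)
Step 10: enter (5,9), '.' pass, move right to (5,10)
Step 11: at (5,10) — EXIT via right edge, pos 5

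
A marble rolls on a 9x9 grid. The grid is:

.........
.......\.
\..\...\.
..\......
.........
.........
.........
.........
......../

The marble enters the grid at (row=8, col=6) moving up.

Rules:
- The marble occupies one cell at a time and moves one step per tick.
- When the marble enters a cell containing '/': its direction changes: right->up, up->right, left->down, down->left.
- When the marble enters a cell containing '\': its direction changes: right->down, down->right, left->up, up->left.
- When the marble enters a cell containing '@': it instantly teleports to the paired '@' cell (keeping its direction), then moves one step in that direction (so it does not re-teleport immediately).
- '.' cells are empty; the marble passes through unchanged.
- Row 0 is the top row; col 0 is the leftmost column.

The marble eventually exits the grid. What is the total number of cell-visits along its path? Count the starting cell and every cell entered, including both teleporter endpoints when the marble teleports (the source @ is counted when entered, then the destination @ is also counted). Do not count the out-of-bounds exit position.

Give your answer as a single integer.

Step 1: enter (8,6), '.' pass, move up to (7,6)
Step 2: enter (7,6), '.' pass, move up to (6,6)
Step 3: enter (6,6), '.' pass, move up to (5,6)
Step 4: enter (5,6), '.' pass, move up to (4,6)
Step 5: enter (4,6), '.' pass, move up to (3,6)
Step 6: enter (3,6), '.' pass, move up to (2,6)
Step 7: enter (2,6), '.' pass, move up to (1,6)
Step 8: enter (1,6), '.' pass, move up to (0,6)
Step 9: enter (0,6), '.' pass, move up to (-1,6)
Step 10: at (-1,6) — EXIT via top edge, pos 6
Path length (cell visits): 9

Answer: 9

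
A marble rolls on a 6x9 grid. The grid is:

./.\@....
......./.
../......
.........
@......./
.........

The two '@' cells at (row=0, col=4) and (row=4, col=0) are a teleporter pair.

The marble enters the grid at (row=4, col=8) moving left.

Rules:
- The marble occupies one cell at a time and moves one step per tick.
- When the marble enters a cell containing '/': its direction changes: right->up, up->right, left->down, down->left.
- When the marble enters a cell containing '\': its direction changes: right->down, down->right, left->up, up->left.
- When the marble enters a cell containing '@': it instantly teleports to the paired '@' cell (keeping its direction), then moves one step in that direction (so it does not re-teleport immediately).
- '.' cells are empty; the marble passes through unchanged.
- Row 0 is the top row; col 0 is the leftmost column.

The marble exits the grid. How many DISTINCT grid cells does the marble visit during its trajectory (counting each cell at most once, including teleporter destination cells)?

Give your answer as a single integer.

Step 1: enter (4,8), '/' deflects left->down, move down to (5,8)
Step 2: enter (5,8), '.' pass, move down to (6,8)
Step 3: at (6,8) — EXIT via bottom edge, pos 8
Distinct cells visited: 2 (path length 2)

Answer: 2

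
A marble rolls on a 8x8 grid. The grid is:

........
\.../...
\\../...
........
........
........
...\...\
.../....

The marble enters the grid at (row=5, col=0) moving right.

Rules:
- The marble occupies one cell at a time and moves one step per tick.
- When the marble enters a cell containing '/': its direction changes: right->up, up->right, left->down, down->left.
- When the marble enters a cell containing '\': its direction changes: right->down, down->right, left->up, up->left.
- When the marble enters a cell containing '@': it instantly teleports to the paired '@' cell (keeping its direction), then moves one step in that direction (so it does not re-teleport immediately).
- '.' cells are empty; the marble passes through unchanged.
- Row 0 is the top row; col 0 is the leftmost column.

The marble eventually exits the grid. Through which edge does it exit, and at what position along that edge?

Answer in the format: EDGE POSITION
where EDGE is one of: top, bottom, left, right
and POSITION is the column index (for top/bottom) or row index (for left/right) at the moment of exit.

Answer: right 5

Derivation:
Step 1: enter (5,0), '.' pass, move right to (5,1)
Step 2: enter (5,1), '.' pass, move right to (5,2)
Step 3: enter (5,2), '.' pass, move right to (5,3)
Step 4: enter (5,3), '.' pass, move right to (5,4)
Step 5: enter (5,4), '.' pass, move right to (5,5)
Step 6: enter (5,5), '.' pass, move right to (5,6)
Step 7: enter (5,6), '.' pass, move right to (5,7)
Step 8: enter (5,7), '.' pass, move right to (5,8)
Step 9: at (5,8) — EXIT via right edge, pos 5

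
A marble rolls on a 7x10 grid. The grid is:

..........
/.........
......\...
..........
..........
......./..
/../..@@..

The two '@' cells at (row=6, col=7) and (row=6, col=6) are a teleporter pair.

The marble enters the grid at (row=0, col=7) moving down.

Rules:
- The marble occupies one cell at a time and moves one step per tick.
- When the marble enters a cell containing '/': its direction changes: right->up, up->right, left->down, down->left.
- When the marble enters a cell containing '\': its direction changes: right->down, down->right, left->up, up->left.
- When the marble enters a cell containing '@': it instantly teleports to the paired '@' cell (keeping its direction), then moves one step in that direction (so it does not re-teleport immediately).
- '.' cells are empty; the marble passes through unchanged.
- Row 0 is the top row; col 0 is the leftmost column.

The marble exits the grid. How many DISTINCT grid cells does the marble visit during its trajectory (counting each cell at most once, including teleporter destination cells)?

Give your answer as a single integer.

Answer: 13

Derivation:
Step 1: enter (0,7), '.' pass, move down to (1,7)
Step 2: enter (1,7), '.' pass, move down to (2,7)
Step 3: enter (2,7), '.' pass, move down to (3,7)
Step 4: enter (3,7), '.' pass, move down to (4,7)
Step 5: enter (4,7), '.' pass, move down to (5,7)
Step 6: enter (5,7), '/' deflects down->left, move left to (5,6)
Step 7: enter (5,6), '.' pass, move left to (5,5)
Step 8: enter (5,5), '.' pass, move left to (5,4)
Step 9: enter (5,4), '.' pass, move left to (5,3)
Step 10: enter (5,3), '.' pass, move left to (5,2)
Step 11: enter (5,2), '.' pass, move left to (5,1)
Step 12: enter (5,1), '.' pass, move left to (5,0)
Step 13: enter (5,0), '.' pass, move left to (5,-1)
Step 14: at (5,-1) — EXIT via left edge, pos 5
Distinct cells visited: 13 (path length 13)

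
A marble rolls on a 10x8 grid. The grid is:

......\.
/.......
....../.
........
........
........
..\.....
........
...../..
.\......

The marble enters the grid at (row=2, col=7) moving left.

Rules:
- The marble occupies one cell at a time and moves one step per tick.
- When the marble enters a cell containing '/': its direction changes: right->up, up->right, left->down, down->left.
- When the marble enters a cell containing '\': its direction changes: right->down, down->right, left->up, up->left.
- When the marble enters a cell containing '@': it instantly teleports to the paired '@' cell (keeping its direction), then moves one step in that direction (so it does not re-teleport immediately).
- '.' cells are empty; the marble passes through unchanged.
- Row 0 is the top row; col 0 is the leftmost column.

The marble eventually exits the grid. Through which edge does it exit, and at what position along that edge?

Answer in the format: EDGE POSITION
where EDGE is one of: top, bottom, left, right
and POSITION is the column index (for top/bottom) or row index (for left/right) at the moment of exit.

Step 1: enter (2,7), '.' pass, move left to (2,6)
Step 2: enter (2,6), '/' deflects left->down, move down to (3,6)
Step 3: enter (3,6), '.' pass, move down to (4,6)
Step 4: enter (4,6), '.' pass, move down to (5,6)
Step 5: enter (5,6), '.' pass, move down to (6,6)
Step 6: enter (6,6), '.' pass, move down to (7,6)
Step 7: enter (7,6), '.' pass, move down to (8,6)
Step 8: enter (8,6), '.' pass, move down to (9,6)
Step 9: enter (9,6), '.' pass, move down to (10,6)
Step 10: at (10,6) — EXIT via bottom edge, pos 6

Answer: bottom 6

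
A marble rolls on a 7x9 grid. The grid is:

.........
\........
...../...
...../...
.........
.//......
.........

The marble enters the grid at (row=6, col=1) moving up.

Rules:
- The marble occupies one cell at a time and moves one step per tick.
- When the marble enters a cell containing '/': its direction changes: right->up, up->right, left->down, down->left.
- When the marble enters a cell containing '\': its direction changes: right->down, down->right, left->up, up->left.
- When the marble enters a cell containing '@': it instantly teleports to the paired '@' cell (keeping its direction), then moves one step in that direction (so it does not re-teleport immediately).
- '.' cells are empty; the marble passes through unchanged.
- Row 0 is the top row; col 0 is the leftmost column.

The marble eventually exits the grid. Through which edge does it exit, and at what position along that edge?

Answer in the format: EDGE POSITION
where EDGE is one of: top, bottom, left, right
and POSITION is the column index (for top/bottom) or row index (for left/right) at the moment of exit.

Step 1: enter (6,1), '.' pass, move up to (5,1)
Step 2: enter (5,1), '/' deflects up->right, move right to (5,2)
Step 3: enter (5,2), '/' deflects right->up, move up to (4,2)
Step 4: enter (4,2), '.' pass, move up to (3,2)
Step 5: enter (3,2), '.' pass, move up to (2,2)
Step 6: enter (2,2), '.' pass, move up to (1,2)
Step 7: enter (1,2), '.' pass, move up to (0,2)
Step 8: enter (0,2), '.' pass, move up to (-1,2)
Step 9: at (-1,2) — EXIT via top edge, pos 2

Answer: top 2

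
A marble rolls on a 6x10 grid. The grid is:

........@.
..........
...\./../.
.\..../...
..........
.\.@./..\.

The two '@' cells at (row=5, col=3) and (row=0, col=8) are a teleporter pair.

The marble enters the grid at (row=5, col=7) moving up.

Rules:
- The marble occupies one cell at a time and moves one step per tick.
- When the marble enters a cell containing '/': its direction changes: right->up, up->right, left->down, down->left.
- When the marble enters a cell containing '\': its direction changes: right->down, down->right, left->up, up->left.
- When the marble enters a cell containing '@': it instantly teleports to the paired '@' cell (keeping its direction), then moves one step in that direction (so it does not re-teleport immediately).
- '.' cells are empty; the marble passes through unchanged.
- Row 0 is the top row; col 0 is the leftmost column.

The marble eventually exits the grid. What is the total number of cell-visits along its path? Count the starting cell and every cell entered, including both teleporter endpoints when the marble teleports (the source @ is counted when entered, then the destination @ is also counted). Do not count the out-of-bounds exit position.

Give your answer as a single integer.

Step 1: enter (5,7), '.' pass, move up to (4,7)
Step 2: enter (4,7), '.' pass, move up to (3,7)
Step 3: enter (3,7), '.' pass, move up to (2,7)
Step 4: enter (2,7), '.' pass, move up to (1,7)
Step 5: enter (1,7), '.' pass, move up to (0,7)
Step 6: enter (0,7), '.' pass, move up to (-1,7)
Step 7: at (-1,7) — EXIT via top edge, pos 7
Path length (cell visits): 6

Answer: 6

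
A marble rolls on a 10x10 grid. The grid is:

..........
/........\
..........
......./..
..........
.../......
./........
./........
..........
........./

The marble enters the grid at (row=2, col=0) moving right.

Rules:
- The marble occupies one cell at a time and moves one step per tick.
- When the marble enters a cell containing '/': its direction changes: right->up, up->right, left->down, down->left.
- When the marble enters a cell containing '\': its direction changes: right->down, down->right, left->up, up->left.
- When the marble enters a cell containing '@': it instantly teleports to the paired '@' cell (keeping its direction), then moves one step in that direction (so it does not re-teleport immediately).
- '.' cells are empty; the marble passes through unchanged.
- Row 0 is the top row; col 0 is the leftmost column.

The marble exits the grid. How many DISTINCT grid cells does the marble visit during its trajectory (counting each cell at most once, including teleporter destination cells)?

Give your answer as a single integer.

Answer: 10

Derivation:
Step 1: enter (2,0), '.' pass, move right to (2,1)
Step 2: enter (2,1), '.' pass, move right to (2,2)
Step 3: enter (2,2), '.' pass, move right to (2,3)
Step 4: enter (2,3), '.' pass, move right to (2,4)
Step 5: enter (2,4), '.' pass, move right to (2,5)
Step 6: enter (2,5), '.' pass, move right to (2,6)
Step 7: enter (2,6), '.' pass, move right to (2,7)
Step 8: enter (2,7), '.' pass, move right to (2,8)
Step 9: enter (2,8), '.' pass, move right to (2,9)
Step 10: enter (2,9), '.' pass, move right to (2,10)
Step 11: at (2,10) — EXIT via right edge, pos 2
Distinct cells visited: 10 (path length 10)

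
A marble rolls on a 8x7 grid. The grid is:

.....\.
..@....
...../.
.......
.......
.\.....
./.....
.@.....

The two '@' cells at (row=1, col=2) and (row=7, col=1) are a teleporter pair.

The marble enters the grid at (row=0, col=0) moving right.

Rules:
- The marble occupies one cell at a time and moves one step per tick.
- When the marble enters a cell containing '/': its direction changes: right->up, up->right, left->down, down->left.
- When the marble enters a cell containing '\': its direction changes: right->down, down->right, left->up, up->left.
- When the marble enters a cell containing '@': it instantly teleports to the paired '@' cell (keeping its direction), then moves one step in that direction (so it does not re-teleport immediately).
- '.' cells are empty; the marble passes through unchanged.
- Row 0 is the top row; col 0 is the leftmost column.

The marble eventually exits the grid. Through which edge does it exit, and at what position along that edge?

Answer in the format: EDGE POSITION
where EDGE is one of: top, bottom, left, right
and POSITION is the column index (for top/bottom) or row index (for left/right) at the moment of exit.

Answer: left 2

Derivation:
Step 1: enter (0,0), '.' pass, move right to (0,1)
Step 2: enter (0,1), '.' pass, move right to (0,2)
Step 3: enter (0,2), '.' pass, move right to (0,3)
Step 4: enter (0,3), '.' pass, move right to (0,4)
Step 5: enter (0,4), '.' pass, move right to (0,5)
Step 6: enter (0,5), '\' deflects right->down, move down to (1,5)
Step 7: enter (1,5), '.' pass, move down to (2,5)
Step 8: enter (2,5), '/' deflects down->left, move left to (2,4)
Step 9: enter (2,4), '.' pass, move left to (2,3)
Step 10: enter (2,3), '.' pass, move left to (2,2)
Step 11: enter (2,2), '.' pass, move left to (2,1)
Step 12: enter (2,1), '.' pass, move left to (2,0)
Step 13: enter (2,0), '.' pass, move left to (2,-1)
Step 14: at (2,-1) — EXIT via left edge, pos 2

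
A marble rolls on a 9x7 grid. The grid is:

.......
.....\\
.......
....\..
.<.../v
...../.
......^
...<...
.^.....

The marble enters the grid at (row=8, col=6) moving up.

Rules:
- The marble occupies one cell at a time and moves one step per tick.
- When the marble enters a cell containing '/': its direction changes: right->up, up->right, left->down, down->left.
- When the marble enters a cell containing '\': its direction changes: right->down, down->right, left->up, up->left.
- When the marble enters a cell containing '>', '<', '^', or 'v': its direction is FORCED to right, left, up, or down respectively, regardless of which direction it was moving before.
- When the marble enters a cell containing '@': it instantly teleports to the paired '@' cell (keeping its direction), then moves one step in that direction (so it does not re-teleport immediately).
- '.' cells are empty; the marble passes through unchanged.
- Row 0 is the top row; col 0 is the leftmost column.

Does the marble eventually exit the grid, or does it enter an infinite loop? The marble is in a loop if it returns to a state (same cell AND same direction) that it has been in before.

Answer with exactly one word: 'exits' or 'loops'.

Answer: loops

Derivation:
Step 1: enter (8,6), '.' pass, move up to (7,6)
Step 2: enter (7,6), '.' pass, move up to (6,6)
Step 3: enter (6,6), '^' forces up->up, move up to (5,6)
Step 4: enter (5,6), '.' pass, move up to (4,6)
Step 5: enter (4,6), 'v' forces up->down, move down to (5,6)
Step 6: enter (5,6), '.' pass, move down to (6,6)
Step 7: enter (6,6), '^' forces down->up, move up to (5,6)
Step 8: at (5,6) dir=up — LOOP DETECTED (seen before)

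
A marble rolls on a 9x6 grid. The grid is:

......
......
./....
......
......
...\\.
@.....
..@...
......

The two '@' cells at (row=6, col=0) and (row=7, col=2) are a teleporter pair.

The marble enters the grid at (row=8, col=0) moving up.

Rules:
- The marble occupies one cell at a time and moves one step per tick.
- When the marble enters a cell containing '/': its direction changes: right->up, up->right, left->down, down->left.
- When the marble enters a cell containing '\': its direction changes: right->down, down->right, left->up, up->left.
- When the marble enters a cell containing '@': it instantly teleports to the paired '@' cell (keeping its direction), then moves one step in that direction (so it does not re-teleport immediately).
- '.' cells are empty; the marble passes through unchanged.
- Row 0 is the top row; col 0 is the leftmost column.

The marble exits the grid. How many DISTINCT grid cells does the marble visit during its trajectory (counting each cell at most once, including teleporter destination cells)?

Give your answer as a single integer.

Answer: 11

Derivation:
Step 1: enter (8,0), '.' pass, move up to (7,0)
Step 2: enter (7,0), '.' pass, move up to (6,0)
Step 3: enter (6,0), '@' teleport (6,0)->(7,2), also enter (7,2), move up to (6,2)
Step 4: enter (6,2), '.' pass, move up to (5,2)
Step 5: enter (5,2), '.' pass, move up to (4,2)
Step 6: enter (4,2), '.' pass, move up to (3,2)
Step 7: enter (3,2), '.' pass, move up to (2,2)
Step 8: enter (2,2), '.' pass, move up to (1,2)
Step 9: enter (1,2), '.' pass, move up to (0,2)
Step 10: enter (0,2), '.' pass, move up to (-1,2)
Step 11: at (-1,2) — EXIT via top edge, pos 2
Distinct cells visited: 11 (path length 11)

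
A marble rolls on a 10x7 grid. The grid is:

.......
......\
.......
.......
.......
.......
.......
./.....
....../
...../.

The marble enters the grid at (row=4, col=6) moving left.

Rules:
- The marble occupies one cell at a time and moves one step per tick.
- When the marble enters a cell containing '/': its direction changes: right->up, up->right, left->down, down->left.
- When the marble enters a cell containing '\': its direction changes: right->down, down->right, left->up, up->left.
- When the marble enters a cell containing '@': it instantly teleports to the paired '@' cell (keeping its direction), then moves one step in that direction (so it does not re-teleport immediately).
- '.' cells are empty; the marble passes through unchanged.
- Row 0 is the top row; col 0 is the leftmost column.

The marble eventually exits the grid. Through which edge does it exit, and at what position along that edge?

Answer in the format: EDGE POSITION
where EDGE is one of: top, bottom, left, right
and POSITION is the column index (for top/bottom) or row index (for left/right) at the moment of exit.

Step 1: enter (4,6), '.' pass, move left to (4,5)
Step 2: enter (4,5), '.' pass, move left to (4,4)
Step 3: enter (4,4), '.' pass, move left to (4,3)
Step 4: enter (4,3), '.' pass, move left to (4,2)
Step 5: enter (4,2), '.' pass, move left to (4,1)
Step 6: enter (4,1), '.' pass, move left to (4,0)
Step 7: enter (4,0), '.' pass, move left to (4,-1)
Step 8: at (4,-1) — EXIT via left edge, pos 4

Answer: left 4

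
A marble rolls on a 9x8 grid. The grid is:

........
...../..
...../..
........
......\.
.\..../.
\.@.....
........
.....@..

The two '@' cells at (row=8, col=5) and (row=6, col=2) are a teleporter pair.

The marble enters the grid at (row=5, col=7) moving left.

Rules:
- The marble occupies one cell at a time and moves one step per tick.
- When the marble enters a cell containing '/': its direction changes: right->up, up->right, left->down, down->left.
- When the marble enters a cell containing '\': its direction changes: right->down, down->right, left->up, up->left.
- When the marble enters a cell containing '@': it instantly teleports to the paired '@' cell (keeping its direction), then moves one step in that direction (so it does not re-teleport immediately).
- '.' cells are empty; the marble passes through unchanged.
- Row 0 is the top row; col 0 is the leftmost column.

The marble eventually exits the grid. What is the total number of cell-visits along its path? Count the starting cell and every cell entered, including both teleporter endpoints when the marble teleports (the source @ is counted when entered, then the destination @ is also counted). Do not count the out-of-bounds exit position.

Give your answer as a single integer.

Answer: 5

Derivation:
Step 1: enter (5,7), '.' pass, move left to (5,6)
Step 2: enter (5,6), '/' deflects left->down, move down to (6,6)
Step 3: enter (6,6), '.' pass, move down to (7,6)
Step 4: enter (7,6), '.' pass, move down to (8,6)
Step 5: enter (8,6), '.' pass, move down to (9,6)
Step 6: at (9,6) — EXIT via bottom edge, pos 6
Path length (cell visits): 5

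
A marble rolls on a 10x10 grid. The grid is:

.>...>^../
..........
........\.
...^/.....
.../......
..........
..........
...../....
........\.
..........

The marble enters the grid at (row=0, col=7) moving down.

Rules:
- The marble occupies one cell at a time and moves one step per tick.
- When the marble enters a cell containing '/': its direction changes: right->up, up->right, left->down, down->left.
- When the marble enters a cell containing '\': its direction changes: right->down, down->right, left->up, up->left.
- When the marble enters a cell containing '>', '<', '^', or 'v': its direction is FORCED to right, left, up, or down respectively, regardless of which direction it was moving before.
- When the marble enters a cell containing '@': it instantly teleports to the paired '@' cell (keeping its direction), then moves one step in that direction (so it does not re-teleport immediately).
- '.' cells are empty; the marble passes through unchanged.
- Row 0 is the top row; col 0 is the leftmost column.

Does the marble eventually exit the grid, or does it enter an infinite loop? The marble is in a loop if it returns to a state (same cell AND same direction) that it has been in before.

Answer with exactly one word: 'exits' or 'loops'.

Answer: exits

Derivation:
Step 1: enter (0,7), '.' pass, move down to (1,7)
Step 2: enter (1,7), '.' pass, move down to (2,7)
Step 3: enter (2,7), '.' pass, move down to (3,7)
Step 4: enter (3,7), '.' pass, move down to (4,7)
Step 5: enter (4,7), '.' pass, move down to (5,7)
Step 6: enter (5,7), '.' pass, move down to (6,7)
Step 7: enter (6,7), '.' pass, move down to (7,7)
Step 8: enter (7,7), '.' pass, move down to (8,7)
Step 9: enter (8,7), '.' pass, move down to (9,7)
Step 10: enter (9,7), '.' pass, move down to (10,7)
Step 11: at (10,7) — EXIT via bottom edge, pos 7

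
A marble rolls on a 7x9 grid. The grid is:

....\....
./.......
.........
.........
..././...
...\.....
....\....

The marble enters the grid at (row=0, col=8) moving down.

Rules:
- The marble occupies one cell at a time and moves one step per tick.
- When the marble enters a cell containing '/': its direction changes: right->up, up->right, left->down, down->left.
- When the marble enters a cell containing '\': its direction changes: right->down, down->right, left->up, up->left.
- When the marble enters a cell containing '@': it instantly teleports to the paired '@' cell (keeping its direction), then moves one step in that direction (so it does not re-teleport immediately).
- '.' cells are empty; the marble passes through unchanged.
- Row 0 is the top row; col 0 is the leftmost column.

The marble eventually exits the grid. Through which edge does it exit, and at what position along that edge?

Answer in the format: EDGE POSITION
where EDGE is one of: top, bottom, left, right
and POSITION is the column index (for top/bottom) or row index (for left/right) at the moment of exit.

Step 1: enter (0,8), '.' pass, move down to (1,8)
Step 2: enter (1,8), '.' pass, move down to (2,8)
Step 3: enter (2,8), '.' pass, move down to (3,8)
Step 4: enter (3,8), '.' pass, move down to (4,8)
Step 5: enter (4,8), '.' pass, move down to (5,8)
Step 6: enter (5,8), '.' pass, move down to (6,8)
Step 7: enter (6,8), '.' pass, move down to (7,8)
Step 8: at (7,8) — EXIT via bottom edge, pos 8

Answer: bottom 8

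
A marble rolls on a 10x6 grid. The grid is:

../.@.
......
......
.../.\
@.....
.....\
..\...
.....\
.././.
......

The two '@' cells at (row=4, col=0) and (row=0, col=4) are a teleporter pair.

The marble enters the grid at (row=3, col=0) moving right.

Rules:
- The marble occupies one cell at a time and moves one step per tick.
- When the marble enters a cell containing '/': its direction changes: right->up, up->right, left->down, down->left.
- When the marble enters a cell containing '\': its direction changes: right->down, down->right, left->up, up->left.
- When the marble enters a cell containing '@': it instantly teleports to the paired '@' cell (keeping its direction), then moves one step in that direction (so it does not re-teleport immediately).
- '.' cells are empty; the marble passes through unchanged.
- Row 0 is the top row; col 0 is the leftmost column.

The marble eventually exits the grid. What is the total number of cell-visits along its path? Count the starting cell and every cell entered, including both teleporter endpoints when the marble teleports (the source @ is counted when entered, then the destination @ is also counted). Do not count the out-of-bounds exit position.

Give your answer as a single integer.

Answer: 7

Derivation:
Step 1: enter (3,0), '.' pass, move right to (3,1)
Step 2: enter (3,1), '.' pass, move right to (3,2)
Step 3: enter (3,2), '.' pass, move right to (3,3)
Step 4: enter (3,3), '/' deflects right->up, move up to (2,3)
Step 5: enter (2,3), '.' pass, move up to (1,3)
Step 6: enter (1,3), '.' pass, move up to (0,3)
Step 7: enter (0,3), '.' pass, move up to (-1,3)
Step 8: at (-1,3) — EXIT via top edge, pos 3
Path length (cell visits): 7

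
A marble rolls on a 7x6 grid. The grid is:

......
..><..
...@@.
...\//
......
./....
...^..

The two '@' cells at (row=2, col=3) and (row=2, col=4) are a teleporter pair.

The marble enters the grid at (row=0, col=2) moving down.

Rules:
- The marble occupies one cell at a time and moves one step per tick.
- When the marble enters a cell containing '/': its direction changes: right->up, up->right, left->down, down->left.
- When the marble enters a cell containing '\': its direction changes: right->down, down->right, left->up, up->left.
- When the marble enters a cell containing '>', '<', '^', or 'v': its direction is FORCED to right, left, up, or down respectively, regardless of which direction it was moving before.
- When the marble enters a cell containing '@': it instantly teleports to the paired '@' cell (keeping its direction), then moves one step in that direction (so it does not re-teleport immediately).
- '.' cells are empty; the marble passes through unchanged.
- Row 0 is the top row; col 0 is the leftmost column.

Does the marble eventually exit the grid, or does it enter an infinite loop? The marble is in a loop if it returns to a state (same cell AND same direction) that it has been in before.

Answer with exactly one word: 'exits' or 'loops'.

Step 1: enter (0,2), '.' pass, move down to (1,2)
Step 2: enter (1,2), '>' forces down->right, move right to (1,3)
Step 3: enter (1,3), '<' forces right->left, move left to (1,2)
Step 4: enter (1,2), '>' forces left->right, move right to (1,3)
Step 5: at (1,3) dir=right — LOOP DETECTED (seen before)

Answer: loops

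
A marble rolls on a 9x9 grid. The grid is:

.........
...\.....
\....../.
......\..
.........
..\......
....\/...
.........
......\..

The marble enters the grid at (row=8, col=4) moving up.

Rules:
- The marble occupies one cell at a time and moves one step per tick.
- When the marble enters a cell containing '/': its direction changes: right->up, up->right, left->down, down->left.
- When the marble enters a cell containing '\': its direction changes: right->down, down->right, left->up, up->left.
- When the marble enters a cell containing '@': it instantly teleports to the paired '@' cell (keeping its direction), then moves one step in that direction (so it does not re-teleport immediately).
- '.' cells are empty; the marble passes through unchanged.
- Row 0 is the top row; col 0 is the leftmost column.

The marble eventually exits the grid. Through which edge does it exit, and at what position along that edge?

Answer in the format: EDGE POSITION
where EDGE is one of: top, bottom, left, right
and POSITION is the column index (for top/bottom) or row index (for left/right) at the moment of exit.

Step 1: enter (8,4), '.' pass, move up to (7,4)
Step 2: enter (7,4), '.' pass, move up to (6,4)
Step 3: enter (6,4), '\' deflects up->left, move left to (6,3)
Step 4: enter (6,3), '.' pass, move left to (6,2)
Step 5: enter (6,2), '.' pass, move left to (6,1)
Step 6: enter (6,1), '.' pass, move left to (6,0)
Step 7: enter (6,0), '.' pass, move left to (6,-1)
Step 8: at (6,-1) — EXIT via left edge, pos 6

Answer: left 6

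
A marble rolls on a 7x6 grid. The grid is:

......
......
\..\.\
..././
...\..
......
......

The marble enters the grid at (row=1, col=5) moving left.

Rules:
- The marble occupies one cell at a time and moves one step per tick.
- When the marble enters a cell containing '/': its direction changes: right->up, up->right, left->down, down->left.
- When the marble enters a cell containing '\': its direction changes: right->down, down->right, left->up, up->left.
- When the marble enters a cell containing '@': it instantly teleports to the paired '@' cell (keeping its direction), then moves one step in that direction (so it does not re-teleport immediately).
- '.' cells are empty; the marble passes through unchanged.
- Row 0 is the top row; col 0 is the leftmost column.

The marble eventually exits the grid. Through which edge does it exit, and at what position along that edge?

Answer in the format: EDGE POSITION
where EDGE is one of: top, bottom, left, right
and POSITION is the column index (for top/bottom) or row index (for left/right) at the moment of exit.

Step 1: enter (1,5), '.' pass, move left to (1,4)
Step 2: enter (1,4), '.' pass, move left to (1,3)
Step 3: enter (1,3), '.' pass, move left to (1,2)
Step 4: enter (1,2), '.' pass, move left to (1,1)
Step 5: enter (1,1), '.' pass, move left to (1,0)
Step 6: enter (1,0), '.' pass, move left to (1,-1)
Step 7: at (1,-1) — EXIT via left edge, pos 1

Answer: left 1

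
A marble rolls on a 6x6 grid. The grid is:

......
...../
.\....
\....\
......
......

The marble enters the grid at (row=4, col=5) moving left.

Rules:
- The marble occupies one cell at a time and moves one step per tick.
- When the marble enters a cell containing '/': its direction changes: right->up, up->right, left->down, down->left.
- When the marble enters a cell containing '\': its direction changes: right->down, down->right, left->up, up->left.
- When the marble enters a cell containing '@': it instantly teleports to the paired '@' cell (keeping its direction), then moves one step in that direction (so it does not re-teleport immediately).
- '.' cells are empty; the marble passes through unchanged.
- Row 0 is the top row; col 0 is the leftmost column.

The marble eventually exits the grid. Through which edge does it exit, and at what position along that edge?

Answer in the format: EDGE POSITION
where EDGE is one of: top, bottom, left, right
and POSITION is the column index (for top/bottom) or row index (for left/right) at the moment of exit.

Step 1: enter (4,5), '.' pass, move left to (4,4)
Step 2: enter (4,4), '.' pass, move left to (4,3)
Step 3: enter (4,3), '.' pass, move left to (4,2)
Step 4: enter (4,2), '.' pass, move left to (4,1)
Step 5: enter (4,1), '.' pass, move left to (4,0)
Step 6: enter (4,0), '.' pass, move left to (4,-1)
Step 7: at (4,-1) — EXIT via left edge, pos 4

Answer: left 4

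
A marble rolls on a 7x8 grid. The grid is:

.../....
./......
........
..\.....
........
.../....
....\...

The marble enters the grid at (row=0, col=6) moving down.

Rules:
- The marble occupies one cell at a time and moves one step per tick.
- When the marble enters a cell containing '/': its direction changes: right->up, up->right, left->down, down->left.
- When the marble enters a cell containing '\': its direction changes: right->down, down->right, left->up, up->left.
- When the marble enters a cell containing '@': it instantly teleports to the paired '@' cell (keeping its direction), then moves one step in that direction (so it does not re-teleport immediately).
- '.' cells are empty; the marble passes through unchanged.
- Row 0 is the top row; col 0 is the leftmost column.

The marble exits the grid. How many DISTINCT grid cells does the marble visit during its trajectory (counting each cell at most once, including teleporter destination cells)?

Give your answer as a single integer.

Step 1: enter (0,6), '.' pass, move down to (1,6)
Step 2: enter (1,6), '.' pass, move down to (2,6)
Step 3: enter (2,6), '.' pass, move down to (3,6)
Step 4: enter (3,6), '.' pass, move down to (4,6)
Step 5: enter (4,6), '.' pass, move down to (5,6)
Step 6: enter (5,6), '.' pass, move down to (6,6)
Step 7: enter (6,6), '.' pass, move down to (7,6)
Step 8: at (7,6) — EXIT via bottom edge, pos 6
Distinct cells visited: 7 (path length 7)

Answer: 7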